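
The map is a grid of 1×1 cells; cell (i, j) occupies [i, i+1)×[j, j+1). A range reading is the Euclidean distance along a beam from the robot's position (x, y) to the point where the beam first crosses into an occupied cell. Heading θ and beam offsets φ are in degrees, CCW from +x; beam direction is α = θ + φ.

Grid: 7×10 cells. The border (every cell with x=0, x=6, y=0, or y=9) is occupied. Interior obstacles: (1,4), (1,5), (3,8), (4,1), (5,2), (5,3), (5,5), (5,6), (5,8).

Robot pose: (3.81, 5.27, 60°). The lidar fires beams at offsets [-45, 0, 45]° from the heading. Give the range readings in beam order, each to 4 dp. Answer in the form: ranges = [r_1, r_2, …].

beam 1: φ=-45°, α=15°
  cosα=0.9659 sinα=0.2588 | (3,5) | tMaxX 0.1967 tMaxY 2.8205 | tΔX 1.0353 tΔY 3.8637
    t=0.1967 [x] (4,5)
    t=1.2320 [x] (5,5) — stop
  → r_1 = 1.2320
beam 2: φ=0°, α=60°
  cosα=0.5000 sinα=0.8660 | (3,5) | tMaxX 0.3800 tMaxY 0.8429 | tΔX 2.0000 tΔY 1.1547
    t=0.3800 [x] (4,5)
    t=0.8429 [y] (4,6)
    t=1.9976 [y] (4,7)
    t=2.3800 [x] (5,7)
    t=3.1523 [y] (5,8) — stop
  → r_2 = 3.1523
beam 3: φ=45°, α=105°
  cosα=-0.2588 sinα=0.9659 | (3,5) | tMaxX 3.1296 tMaxY 0.7558 | tΔX 3.8637 tΔY 1.0353
    t=0.7558 [y] (3,6)
    t=1.7910 [y] (3,7)
    t=2.8263 [y] (3,8) — stop
  → r_3 = 2.8263

ranges = [1.2320, 3.1523, 2.8263]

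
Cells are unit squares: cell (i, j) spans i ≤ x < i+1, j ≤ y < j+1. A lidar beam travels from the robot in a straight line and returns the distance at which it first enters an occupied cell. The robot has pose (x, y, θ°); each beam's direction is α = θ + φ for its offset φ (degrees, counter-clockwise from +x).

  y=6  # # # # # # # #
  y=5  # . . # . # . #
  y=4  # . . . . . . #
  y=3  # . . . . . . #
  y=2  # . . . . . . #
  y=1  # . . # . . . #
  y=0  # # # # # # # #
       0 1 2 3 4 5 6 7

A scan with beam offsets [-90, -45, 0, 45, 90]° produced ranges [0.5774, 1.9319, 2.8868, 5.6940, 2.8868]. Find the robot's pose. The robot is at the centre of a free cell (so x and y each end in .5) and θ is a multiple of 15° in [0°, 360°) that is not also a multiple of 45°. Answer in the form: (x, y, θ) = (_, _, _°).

(x, y, θ) = (6.5, 2.5, 120°)

The pose lattice has 27·16 = 432 candidates. Test each by forward raycasting.
  (4.5, 5.5, 345°): beam 1 = 3.6235 ≠ 0.5774 ✗
  (2.5, 1.5, 105°): beam 1 = 0.5176 ≠ 0.5774 ✗
  (1.5, 2.5, 285°): beam 1 = 0.5176 ≠ 0.5774 ✗
  (1.5, 1.5, 30°): beam 2 = 1.5529 ≠ 1.9319 ✗
  (1.5, 3.5, 30°): beam 1 = 2.8868 ≠ 0.5774 ✗
  …
  (6.5, 2.5, 120°): r_1=0.5774, r_2=1.9319, r_3=2.8868, r_4=5.6940, r_5=2.8868 — all match ✓
Only this pose fits every beam.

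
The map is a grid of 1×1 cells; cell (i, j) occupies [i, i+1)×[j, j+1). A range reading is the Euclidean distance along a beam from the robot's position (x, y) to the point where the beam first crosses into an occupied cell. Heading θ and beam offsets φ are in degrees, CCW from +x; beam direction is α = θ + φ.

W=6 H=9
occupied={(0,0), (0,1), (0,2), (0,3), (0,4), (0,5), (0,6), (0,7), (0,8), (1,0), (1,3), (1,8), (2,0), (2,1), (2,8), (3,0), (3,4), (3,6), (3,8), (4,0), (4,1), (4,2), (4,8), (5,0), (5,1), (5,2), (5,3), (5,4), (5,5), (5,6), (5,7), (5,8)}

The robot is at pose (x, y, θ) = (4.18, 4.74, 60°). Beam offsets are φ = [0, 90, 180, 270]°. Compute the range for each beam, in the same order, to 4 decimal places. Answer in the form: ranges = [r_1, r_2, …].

beam 1: φ=0°, α=60°
  direction (0.5000, 0.8660); cell (4,4); t to first gridline: x 1.6400, y 0.3002 (then +2.0000 / +1.1547)
    (4,5) via y @ 0.3002
    (4,6) via y @ 1.4549
    (5,6) via x @ 1.6400  # hit
  → r_1 = 1.6400
beam 2: φ=90°, α=150°
  direction (-0.8660, 0.5000); cell (4,4); t to first gridline: x 0.2078, y 0.5200 (then +1.1547 / +2.0000)
    (3,4) via x @ 0.2078  # hit
  → r_2 = 0.2078
beam 3: φ=180°, α=240°
  direction (-0.5000, -0.8660); cell (4,4); t to first gridline: x 0.3600, y 0.8545 (then +2.0000 / +1.1547)
    (3,4) via x @ 0.3600  # hit
  → r_3 = 0.3600
beam 4: φ=270°, α=330°
  direction (0.8660, -0.5000); cell (4,4); t to first gridline: x 0.9469, y 1.4800 (then +1.1547 / +2.0000)
    (5,4) via x @ 0.9469  # hit
  → r_4 = 0.9469

ranges = [1.6400, 0.2078, 0.3600, 0.9469]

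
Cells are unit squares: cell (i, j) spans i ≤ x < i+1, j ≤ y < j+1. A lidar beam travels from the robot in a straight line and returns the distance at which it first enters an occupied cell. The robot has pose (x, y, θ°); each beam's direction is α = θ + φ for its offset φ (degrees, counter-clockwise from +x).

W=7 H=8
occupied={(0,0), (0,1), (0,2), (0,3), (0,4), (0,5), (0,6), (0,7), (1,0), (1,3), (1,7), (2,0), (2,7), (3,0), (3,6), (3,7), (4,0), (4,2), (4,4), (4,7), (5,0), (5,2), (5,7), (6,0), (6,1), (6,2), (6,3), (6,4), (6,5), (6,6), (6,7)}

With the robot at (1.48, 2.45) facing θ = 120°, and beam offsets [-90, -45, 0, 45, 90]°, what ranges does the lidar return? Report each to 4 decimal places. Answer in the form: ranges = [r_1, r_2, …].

ranges = [3.1000, 0.5694, 0.6351, 0.4969, 0.5543]

beam 1: φ=-90°, α=30°
  dir = (cos 30°, sin 30°) = (0.8660, 0.5000); from cell (1,2)
  next x-line at t=0.6004, next y-line at t=1.1000; Δt_x=1.1547, Δt_y=2.0000
    x: enter (2,2) at t=0.6004
    y: enter (2,3) at t=1.1000
    x: enter (3,3) at t=1.7551
    x: enter (4,3) at t=2.9098
    y: enter (4,4) at t=3.1000 ← occupied
  → r_1 = 3.1000
beam 2: φ=-45°, α=75°
  dir = (cos 75°, sin 75°) = (0.2588, 0.9659); from cell (1,2)
  next x-line at t=2.0091, next y-line at t=0.5694; Δt_x=3.8637, Δt_y=1.0353
    y: enter (1,3) at t=0.5694 ← occupied
  → r_2 = 0.5694
beam 3: φ=0°, α=120°
  dir = (cos 120°, sin 120°) = (-0.5000, 0.8660); from cell (1,2)
  next x-line at t=0.9600, next y-line at t=0.6351; Δt_x=2.0000, Δt_y=1.1547
    y: enter (1,3) at t=0.6351 ← occupied
  → r_3 = 0.6351
beam 4: φ=45°, α=165°
  dir = (cos 165°, sin 165°) = (-0.9659, 0.2588); from cell (1,2)
  next x-line at t=0.4969, next y-line at t=2.1250; Δt_x=1.0353, Δt_y=3.8637
    x: enter (0,2) at t=0.4969 ← occupied
  → r_4 = 0.4969
beam 5: φ=90°, α=210°
  dir = (cos 210°, sin 210°) = (-0.8660, -0.5000); from cell (1,2)
  next x-line at t=0.5543, next y-line at t=0.9000; Δt_x=1.1547, Δt_y=2.0000
    x: enter (0,2) at t=0.5543 ← occupied
  → r_5 = 0.5543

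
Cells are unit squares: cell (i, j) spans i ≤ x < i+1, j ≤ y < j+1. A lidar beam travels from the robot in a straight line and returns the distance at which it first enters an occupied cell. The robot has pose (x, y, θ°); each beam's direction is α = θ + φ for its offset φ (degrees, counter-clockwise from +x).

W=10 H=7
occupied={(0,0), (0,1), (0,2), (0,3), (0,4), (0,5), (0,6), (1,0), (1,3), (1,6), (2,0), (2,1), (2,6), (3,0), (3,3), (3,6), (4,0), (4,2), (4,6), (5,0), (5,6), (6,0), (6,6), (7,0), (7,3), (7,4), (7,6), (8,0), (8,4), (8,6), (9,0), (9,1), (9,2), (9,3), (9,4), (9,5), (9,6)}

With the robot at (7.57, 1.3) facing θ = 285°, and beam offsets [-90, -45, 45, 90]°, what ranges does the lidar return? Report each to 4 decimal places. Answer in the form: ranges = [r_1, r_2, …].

ranges = [1.1591, 0.3464, 0.6000, 1.4804]

beam 1: φ=-90°, α=195°
  direction (-0.9659, -0.2588); cell (7,1); t to first gridline: x 0.5901, y 1.1591 (then +1.0353 / +3.8637)
    (6,1) via x @ 0.5901
    (6,0) via y @ 1.1591  # hit
  → r_1 = 1.1591
beam 2: φ=-45°, α=240°
  direction (-0.5000, -0.8660); cell (7,1); t to first gridline: x 1.1400, y 0.3464 (then +2.0000 / +1.1547)
    (7,0) via y @ 0.3464  # hit
  → r_2 = 0.3464
beam 3: φ=45°, α=330°
  direction (0.8660, -0.5000); cell (7,1); t to first gridline: x 0.4965, y 0.6000 (then +1.1547 / +2.0000)
    (8,1) via x @ 0.4965
    (8,0) via y @ 0.6000  # hit
  → r_3 = 0.6000
beam 4: φ=90°, α=15°
  direction (0.9659, 0.2588); cell (7,1); t to first gridline: x 0.4452, y 2.7046 (then +1.0353 / +3.8637)
    (8,1) via x @ 0.4452
    (9,1) via x @ 1.4804  # hit
  → r_4 = 1.4804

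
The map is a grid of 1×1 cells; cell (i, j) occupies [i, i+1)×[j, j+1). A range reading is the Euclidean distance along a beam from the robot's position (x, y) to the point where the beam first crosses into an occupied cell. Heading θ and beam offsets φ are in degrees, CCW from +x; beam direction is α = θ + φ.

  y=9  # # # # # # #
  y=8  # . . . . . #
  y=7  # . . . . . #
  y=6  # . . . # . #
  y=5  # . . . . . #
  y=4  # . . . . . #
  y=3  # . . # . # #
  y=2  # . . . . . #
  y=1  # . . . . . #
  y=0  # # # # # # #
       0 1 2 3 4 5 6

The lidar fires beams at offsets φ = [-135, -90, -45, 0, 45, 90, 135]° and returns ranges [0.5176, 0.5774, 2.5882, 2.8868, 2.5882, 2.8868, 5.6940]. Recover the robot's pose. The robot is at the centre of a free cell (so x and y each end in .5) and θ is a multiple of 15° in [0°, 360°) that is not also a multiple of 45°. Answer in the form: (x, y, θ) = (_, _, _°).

(x, y, θ) = (3.5, 6.5, 120°)

Candidates: 37 free-cell centres × 16 headings = 592 poses. Raycast each; keep the one whose scan matches to 4 dp.
  (4.5, 5.5, 255°): beam 1 = 0.5774 ≠ 0.5176 ✗
  (3.5, 1.5, 255°): beam 1 = 5.0000 ≠ 0.5176 ✗
  (3.5, 7.5, 105°): beam 1 = 1.0000 ≠ 0.5176 ✗
  (3.5, 2.5, 345°): beam 1 = 2.8868 ≠ 0.5176 ✗
  (3.5, 6.5, 165°): beam 1 = 0.5774 ≠ 0.5176 ✗
  …
  (3.5, 6.5, 120°): r_1=0.5176, r_2=0.5774, r_3=2.5882, r_4=2.8868, r_5=2.5882, r_6=2.8868, r_7=5.6940 — all match ✓
Unique over the lattice → pose = (3.5, 6.5, 120°).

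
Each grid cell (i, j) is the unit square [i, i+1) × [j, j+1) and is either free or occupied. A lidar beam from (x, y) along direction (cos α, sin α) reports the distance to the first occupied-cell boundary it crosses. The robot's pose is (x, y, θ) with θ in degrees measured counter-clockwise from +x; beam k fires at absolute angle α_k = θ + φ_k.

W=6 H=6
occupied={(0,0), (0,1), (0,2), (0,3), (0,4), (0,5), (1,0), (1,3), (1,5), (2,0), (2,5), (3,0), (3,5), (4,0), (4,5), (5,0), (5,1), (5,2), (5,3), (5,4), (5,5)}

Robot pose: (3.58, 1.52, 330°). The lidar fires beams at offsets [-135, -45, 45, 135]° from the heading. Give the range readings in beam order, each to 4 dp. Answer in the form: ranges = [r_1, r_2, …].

ranges = [2.0091, 0.5383, 1.4701, 3.6028]

beam 1: φ=-135°, α=195°
  cosα=-0.9659 sinα=-0.2588 | (3,1) | tMaxX 0.6005 tMaxY 2.0091 | tΔX 1.0353 tΔY 3.8637
    t=0.6005 [x] (2,1)
    t=1.6357 [x] (1,1)
    t=2.0091 [y] (1,0) — stop
  → r_1 = 2.0091
beam 2: φ=-45°, α=285°
  cosα=0.2588 sinα=-0.9659 | (3,1) | tMaxX 1.6228 tMaxY 0.5383 | tΔX 3.8637 tΔY 1.0353
    t=0.5383 [y] (3,0) — stop
  → r_2 = 0.5383
beam 3: φ=45°, α=15°
  cosα=0.9659 sinα=0.2588 | (3,1) | tMaxX 0.4348 tMaxY 1.8546 | tΔX 1.0353 tΔY 3.8637
    t=0.4348 [x] (4,1)
    t=1.4701 [x] (5,1) — stop
  → r_3 = 1.4701
beam 4: φ=135°, α=105°
  cosα=-0.2588 sinα=0.9659 | (3,1) | tMaxX 2.2409 tMaxY 0.4969 | tΔX 3.8637 tΔY 1.0353
    t=0.4969 [y] (3,2)
    t=1.5322 [y] (3,3)
    t=2.2409 [x] (2,3)
    t=2.5675 [y] (2,4)
    t=3.6028 [y] (2,5) — stop
  → r_4 = 3.6028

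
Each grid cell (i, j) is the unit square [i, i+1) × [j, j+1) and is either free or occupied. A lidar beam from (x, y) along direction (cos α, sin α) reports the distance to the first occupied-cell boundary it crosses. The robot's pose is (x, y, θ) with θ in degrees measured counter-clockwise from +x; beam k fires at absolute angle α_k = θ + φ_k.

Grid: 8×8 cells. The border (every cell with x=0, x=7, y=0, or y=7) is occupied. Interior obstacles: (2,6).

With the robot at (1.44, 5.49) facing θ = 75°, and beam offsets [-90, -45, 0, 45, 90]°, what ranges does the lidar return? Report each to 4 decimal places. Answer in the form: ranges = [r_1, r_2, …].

beam 1: φ=-90°, α=345°
  direction (0.9659, -0.2588); cell (1,5); t to first gridline: x 0.5798, y 1.8932 (then +1.0353 / +3.8637)
    (2,5) via x @ 0.5798
    (3,5) via x @ 1.6150
    (3,4) via y @ 1.8932
    (4,4) via x @ 2.6503
    (5,4) via x @ 3.6856
    (6,4) via x @ 4.7209
    (7,4) via x @ 5.7561  # hit
  → r_1 = 5.7561
beam 2: φ=-45°, α=30°
  direction (0.8660, 0.5000); cell (1,5); t to first gridline: x 0.6466, y 1.0200 (then +1.1547 / +2.0000)
    (2,5) via x @ 0.6466
    (2,6) via y @ 1.0200  # hit
  → r_2 = 1.0200
beam 3: φ=0°, α=75°
  direction (0.2588, 0.9659); cell (1,5); t to first gridline: x 2.1637, y 0.5280 (then +3.8637 / +1.0353)
    (1,6) via y @ 0.5280
    (1,7) via y @ 1.5633  # hit
  → r_3 = 1.5633
beam 4: φ=45°, α=120°
  direction (-0.5000, 0.8660); cell (1,5); t to first gridline: x 0.8800, y 0.5889 (then +2.0000 / +1.1547)
    (1,6) via y @ 0.5889
    (0,6) via x @ 0.8800  # hit
  → r_4 = 0.8800
beam 5: φ=90°, α=165°
  direction (-0.9659, 0.2588); cell (1,5); t to first gridline: x 0.4555, y 1.9705 (then +1.0353 / +3.8637)
    (0,5) via x @ 0.4555  # hit
  → r_5 = 0.4555

ranges = [5.7561, 1.0200, 1.5633, 0.8800, 0.4555]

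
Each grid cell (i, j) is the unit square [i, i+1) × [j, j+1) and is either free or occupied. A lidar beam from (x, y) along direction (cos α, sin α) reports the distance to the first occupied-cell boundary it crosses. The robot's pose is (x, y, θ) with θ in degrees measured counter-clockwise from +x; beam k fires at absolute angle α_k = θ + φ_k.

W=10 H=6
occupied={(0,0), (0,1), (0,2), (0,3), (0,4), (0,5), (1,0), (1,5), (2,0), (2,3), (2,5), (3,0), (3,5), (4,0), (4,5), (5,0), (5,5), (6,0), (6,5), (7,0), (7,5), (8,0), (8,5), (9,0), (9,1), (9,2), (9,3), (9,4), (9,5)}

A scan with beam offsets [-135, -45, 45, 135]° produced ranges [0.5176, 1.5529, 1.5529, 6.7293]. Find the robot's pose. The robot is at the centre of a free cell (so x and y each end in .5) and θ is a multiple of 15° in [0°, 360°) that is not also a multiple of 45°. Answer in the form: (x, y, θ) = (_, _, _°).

The pose lattice has 31·16 = 496 candidates. Test each by forward raycasting.
  (3.5, 4.5, 105°): beam 1 = 6.3509 ≠ 0.5176 ✗
  (6.5, 1.5, 240°): beam 1 = 3.6235 ≠ 0.5176 ✗
  (6.5, 2.5, 255°): beam 1 = 2.8868 ≠ 0.5176 ✗
  …
  (2.5, 2.5, 240°): r_1=0.5176, r_2=1.5529, r_3=1.5529, r_4=6.7293 — all match ✓
Only this pose fits every beam.

(x, y, θ) = (2.5, 2.5, 240°)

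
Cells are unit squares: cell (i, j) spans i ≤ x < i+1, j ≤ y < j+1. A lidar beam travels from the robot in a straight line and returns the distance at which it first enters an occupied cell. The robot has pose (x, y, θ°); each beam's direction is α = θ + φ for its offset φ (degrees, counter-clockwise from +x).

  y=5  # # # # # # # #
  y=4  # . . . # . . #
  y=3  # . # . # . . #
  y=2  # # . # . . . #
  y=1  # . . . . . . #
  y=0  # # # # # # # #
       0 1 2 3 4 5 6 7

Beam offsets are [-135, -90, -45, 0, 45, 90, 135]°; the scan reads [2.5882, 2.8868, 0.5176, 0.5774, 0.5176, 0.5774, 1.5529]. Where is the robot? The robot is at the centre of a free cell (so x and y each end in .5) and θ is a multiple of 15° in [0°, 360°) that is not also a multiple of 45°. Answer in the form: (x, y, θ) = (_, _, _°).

(x, y, θ) = (4.5, 2.5, 120°)

Candidates: 19 free-cell centres × 16 headings = 304 poses. Raycast each; keep the one whose scan matches to 4 dp.
  (3.5, 3.5, 75°): beam 1 = 0.5774 ≠ 2.5882 ✗
  (1.5, 3.5, 240°): beam 1 = 1.5529 ≠ 2.5882 ✗
  (2.5, 2.5, 165°): beam 1 = 0.5774 ≠ 2.5882 ✗
  …
  (4.5, 2.5, 120°): r_1=2.5882, r_2=2.8868, r_3=0.5176, r_4=0.5774, r_5=0.5176, r_6=0.5774, r_7=1.5529 — all match ✓
Unique over the lattice → pose = (4.5, 2.5, 120°).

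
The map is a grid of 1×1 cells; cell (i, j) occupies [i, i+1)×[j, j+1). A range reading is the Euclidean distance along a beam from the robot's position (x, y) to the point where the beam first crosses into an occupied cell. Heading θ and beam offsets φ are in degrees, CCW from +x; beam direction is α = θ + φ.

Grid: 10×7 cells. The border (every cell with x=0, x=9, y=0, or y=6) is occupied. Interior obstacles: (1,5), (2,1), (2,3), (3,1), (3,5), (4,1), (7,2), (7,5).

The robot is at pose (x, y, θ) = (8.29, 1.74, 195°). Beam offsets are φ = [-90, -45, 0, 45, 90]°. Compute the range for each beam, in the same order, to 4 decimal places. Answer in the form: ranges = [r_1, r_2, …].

beam 1: φ=-90°, α=105°
  cosα=-0.2588 sinα=0.9659 | (8,1) | tMaxX 1.1205 tMaxY 0.2692 | tΔX 3.8637 tΔY 1.0353
    t=0.2692 [y] (8,2)
    t=1.1205 [x] (7,2) — stop
  → r_1 = 1.1205
beam 2: φ=-45°, α=150°
  cosα=-0.8660 sinα=0.5000 | (8,1) | tMaxX 0.3349 tMaxY 0.5200 | tΔX 1.1547 tΔY 2.0000
    t=0.3349 [x] (7,1)
    t=0.5200 [y] (7,2) — stop
  → r_2 = 0.5200
beam 3: φ=0°, α=195°
  cosα=-0.9659 sinα=-0.2588 | (8,1) | tMaxX 0.3002 tMaxY 2.8591 | tΔX 1.0353 tΔY 3.8637
    t=0.3002 [x] (7,1)
    t=1.3355 [x] (6,1)
    t=2.3708 [x] (5,1)
    t=2.8591 [y] (5,0) — stop
  → r_3 = 2.8591
beam 4: φ=45°, α=240°
  cosα=-0.5000 sinα=-0.8660 | (8,1) | tMaxX 0.5800 tMaxY 0.8545 | tΔX 2.0000 tΔY 1.1547
    t=0.5800 [x] (7,1)
    t=0.8545 [y] (7,0) — stop
  → r_4 = 0.8545
beam 5: φ=90°, α=285°
  cosα=0.2588 sinα=-0.9659 | (8,1) | tMaxX 2.7432 tMaxY 0.7661 | tΔX 3.8637 tΔY 1.0353
    t=0.7661 [y] (8,0) — stop
  → r_5 = 0.7661

ranges = [1.1205, 0.5200, 2.8591, 0.8545, 0.7661]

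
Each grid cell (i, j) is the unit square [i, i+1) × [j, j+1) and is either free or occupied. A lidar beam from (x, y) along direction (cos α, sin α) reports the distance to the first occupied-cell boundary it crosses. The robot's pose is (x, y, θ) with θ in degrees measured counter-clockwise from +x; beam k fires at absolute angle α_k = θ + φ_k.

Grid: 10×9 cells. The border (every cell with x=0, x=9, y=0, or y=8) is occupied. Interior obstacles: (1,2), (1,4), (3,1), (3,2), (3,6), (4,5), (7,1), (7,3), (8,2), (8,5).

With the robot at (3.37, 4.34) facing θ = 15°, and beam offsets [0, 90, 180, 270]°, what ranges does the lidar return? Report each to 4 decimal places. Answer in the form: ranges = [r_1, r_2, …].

ranges = [4.7933, 3.7891, 2.4536, 1.3873]

beam 1: φ=0°, α=15°
  cosα=0.9659 sinα=0.2588 | (3,4) | tMaxX 0.6522 tMaxY 2.5500 | tΔX 1.0353 tΔY 3.8637
    t=0.6522 [x] (4,4)
    t=1.6875 [x] (5,4)
    t=2.5500 [y] (5,5)
    t=2.7228 [x] (6,5)
    t=3.7581 [x] (7,5)
    t=4.7933 [x] (8,5) — stop
  → r_1 = 4.7933
beam 2: φ=90°, α=105°
  cosα=-0.2588 sinα=0.9659 | (3,4) | tMaxX 1.4296 tMaxY 0.6833 | tΔX 3.8637 tΔY 1.0353
    t=0.6833 [y] (3,5)
    t=1.4296 [x] (2,5)
    t=1.7186 [y] (2,6)
    t=2.7538 [y] (2,7)
    t=3.7891 [y] (2,8) — stop
  → r_2 = 3.7891
beam 3: φ=180°, α=195°
  cosα=-0.9659 sinα=-0.2588 | (3,4) | tMaxX 0.3831 tMaxY 1.3137 | tΔX 1.0353 tΔY 3.8637
    t=0.3831 [x] (2,4)
    t=1.3137 [y] (2,3)
    t=1.4183 [x] (1,3)
    t=2.4536 [x] (0,3) — stop
  → r_3 = 2.4536
beam 4: φ=270°, α=285°
  cosα=0.2588 sinα=-0.9659 | (3,4) | tMaxX 2.4341 tMaxY 0.3520 | tΔX 3.8637 tΔY 1.0353
    t=0.3520 [y] (3,3)
    t=1.3873 [y] (3,2) — stop
  → r_4 = 1.3873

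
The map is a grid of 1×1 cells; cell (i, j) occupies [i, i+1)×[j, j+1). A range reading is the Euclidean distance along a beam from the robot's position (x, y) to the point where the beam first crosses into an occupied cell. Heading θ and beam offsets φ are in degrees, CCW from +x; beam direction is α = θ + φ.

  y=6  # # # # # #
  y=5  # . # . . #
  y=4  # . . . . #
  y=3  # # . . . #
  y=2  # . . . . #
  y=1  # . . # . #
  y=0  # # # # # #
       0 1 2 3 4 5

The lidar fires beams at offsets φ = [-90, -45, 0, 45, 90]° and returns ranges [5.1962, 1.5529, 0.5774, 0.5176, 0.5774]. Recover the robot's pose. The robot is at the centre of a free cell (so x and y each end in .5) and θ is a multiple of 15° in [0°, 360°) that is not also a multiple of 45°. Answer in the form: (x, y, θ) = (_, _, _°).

(x, y, θ) = (1.5, 1.5, 150°)

The pose lattice has 17·16 = 272 candidates. Test each by forward raycasting.
  (1.5, 1.5, 240°): beam 1 = 0.5774 ≠ 5.1962 ✗
  (2.5, 1.5, 255°): beam 1 = 1.5529 ≠ 5.1962 ✗
  (3.5, 2.5, 330°): beam 1 = 0.5774 ≠ 5.1962 ✗
  …
  (1.5, 1.5, 150°): r_1=5.1962, r_2=1.5529, r_3=0.5774, r_4=0.5176, r_5=0.5774 — all match ✓
Unique over the lattice → pose = (1.5, 1.5, 150°).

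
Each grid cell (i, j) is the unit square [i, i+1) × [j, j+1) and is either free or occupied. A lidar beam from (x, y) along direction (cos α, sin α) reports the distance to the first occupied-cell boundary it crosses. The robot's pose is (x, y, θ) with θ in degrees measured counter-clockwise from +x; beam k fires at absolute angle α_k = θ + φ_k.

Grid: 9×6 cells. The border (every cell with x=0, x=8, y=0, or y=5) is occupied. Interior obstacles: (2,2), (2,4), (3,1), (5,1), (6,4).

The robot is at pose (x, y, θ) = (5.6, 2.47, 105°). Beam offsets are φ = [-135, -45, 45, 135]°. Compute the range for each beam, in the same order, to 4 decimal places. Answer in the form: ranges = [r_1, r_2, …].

ranges = [2.7713, 1.7667, 3.0600, 0.5427]

beam 1: φ=-135°, α=330°
  d=(0.8660,-0.5000)  start (5,2)  tX=0.4619 tY=0.9400  stride 1/|dx|=1.1547 1/|dy|=2.0000
    cross x-line → (6,2), t=0.4619
    cross y-line → (6,1), t=0.9400
    cross x-line → (7,1), t=1.6166
    cross x-line → (8,1), t=2.7713 (wall)
  → r_1 = 2.7713
beam 2: φ=-45°, α=60°
  d=(0.5000,0.8660)  start (5,2)  tX=0.8000 tY=0.6120  stride 1/|dx|=2.0000 1/|dy|=1.1547
    cross y-line → (5,3), t=0.6120
    cross x-line → (6,3), t=0.8000
    cross y-line → (6,4), t=1.7667 (wall)
  → r_2 = 1.7667
beam 3: φ=45°, α=150°
  d=(-0.8660,0.5000)  start (5,2)  tX=0.6928 tY=1.0600  stride 1/|dx|=1.1547 1/|dy|=2.0000
    cross x-line → (4,2), t=0.6928
    cross y-line → (4,3), t=1.0600
    cross x-line → (3,3), t=1.8475
    cross x-line → (2,3), t=3.0022
    cross y-line → (2,4), t=3.0600 (wall)
  → r_3 = 3.0600
beam 4: φ=135°, α=240°
  d=(-0.5000,-0.8660)  start (5,2)  tX=1.2000 tY=0.5427  stride 1/|dx|=2.0000 1/|dy|=1.1547
    cross y-line → (5,1), t=0.5427 (wall)
  → r_4 = 0.5427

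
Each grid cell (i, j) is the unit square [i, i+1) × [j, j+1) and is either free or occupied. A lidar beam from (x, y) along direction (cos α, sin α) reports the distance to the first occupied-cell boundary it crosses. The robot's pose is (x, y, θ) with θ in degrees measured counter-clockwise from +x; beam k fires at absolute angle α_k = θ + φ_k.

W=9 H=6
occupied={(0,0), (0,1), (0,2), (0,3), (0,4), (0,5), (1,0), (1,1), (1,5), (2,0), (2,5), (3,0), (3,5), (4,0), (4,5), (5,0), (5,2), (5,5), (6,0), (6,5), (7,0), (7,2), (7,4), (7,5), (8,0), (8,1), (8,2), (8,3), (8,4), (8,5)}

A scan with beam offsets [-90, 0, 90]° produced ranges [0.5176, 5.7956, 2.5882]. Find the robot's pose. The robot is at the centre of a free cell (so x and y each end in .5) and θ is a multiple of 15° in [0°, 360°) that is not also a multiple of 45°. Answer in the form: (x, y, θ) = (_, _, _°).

The pose lattice has 24·16 = 384 candidates. Test each by forward raycasting.
  (5.5, 4.5, 210°): beam 1 = 0.5774 ≠ 0.5176 ✗
  (6.5, 3.5, 60°): beam 1 = 1.0000 ≠ 0.5176 ✗
  (6.5, 3.5, 195°): beam 1 = 1.5529 ≠ 0.5176 ✗
  (2.5, 4.5, 345°): beam 1 = 2.5882 ≠ 0.5176 ✗
  …
  (1.5, 2.5, 345°): r_1=0.5176, r_2=5.7956, r_3=2.5882 — all match ✓
Only this pose fits every beam.

(x, y, θ) = (1.5, 2.5, 345°)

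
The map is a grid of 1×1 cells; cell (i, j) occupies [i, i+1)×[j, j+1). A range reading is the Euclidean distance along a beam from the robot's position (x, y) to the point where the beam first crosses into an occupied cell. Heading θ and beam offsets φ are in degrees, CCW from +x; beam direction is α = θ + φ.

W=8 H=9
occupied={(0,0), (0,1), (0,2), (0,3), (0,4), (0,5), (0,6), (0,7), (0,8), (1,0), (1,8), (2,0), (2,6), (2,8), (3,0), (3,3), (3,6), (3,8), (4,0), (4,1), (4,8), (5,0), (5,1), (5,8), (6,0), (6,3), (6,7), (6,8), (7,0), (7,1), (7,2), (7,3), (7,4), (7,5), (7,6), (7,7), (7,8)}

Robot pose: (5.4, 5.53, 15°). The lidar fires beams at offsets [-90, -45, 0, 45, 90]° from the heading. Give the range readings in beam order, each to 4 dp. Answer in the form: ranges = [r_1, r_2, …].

ranges = [2.3182, 1.8475, 1.6564, 1.6974, 2.5571]

beam 1: φ=-90°, α=285°
  d=(0.2588,-0.9659)  start (5,5)  tX=2.3182 tY=0.5487  stride 1/|dx|=3.8637 1/|dy|=1.0353
    cross y-line → (5,4), t=0.5487
    cross y-line → (5,3), t=1.5840
    cross x-line → (6,3), t=2.3182 (wall)
  → r_1 = 2.3182
beam 2: φ=-45°, α=330°
  d=(0.8660,-0.5000)  start (5,5)  tX=0.6928 tY=1.0600  stride 1/|dx|=1.1547 1/|dy|=2.0000
    cross x-line → (6,5), t=0.6928
    cross y-line → (6,4), t=1.0600
    cross x-line → (7,4), t=1.8475 (wall)
  → r_2 = 1.8475
beam 3: φ=0°, α=15°
  d=(0.9659,0.2588)  start (5,5)  tX=0.6212 tY=1.8159  stride 1/|dx|=1.0353 1/|dy|=3.8637
    cross x-line → (6,5), t=0.6212
    cross x-line → (7,5), t=1.6564 (wall)
  → r_3 = 1.6564
beam 4: φ=45°, α=60°
  d=(0.5000,0.8660)  start (5,5)  tX=1.2000 tY=0.5427  stride 1/|dx|=2.0000 1/|dy|=1.1547
    cross y-line → (5,6), t=0.5427
    cross x-line → (6,6), t=1.2000
    cross y-line → (6,7), t=1.6974 (wall)
  → r_4 = 1.6974
beam 5: φ=90°, α=105°
  d=(-0.2588,0.9659)  start (5,5)  tX=1.5455 tY=0.4866  stride 1/|dx|=3.8637 1/|dy|=1.0353
    cross y-line → (5,6), t=0.4866
    cross y-line → (5,7), t=1.5219
    cross x-line → (4,7), t=1.5455
    cross y-line → (4,8), t=2.5571 (wall)
  → r_5 = 2.5571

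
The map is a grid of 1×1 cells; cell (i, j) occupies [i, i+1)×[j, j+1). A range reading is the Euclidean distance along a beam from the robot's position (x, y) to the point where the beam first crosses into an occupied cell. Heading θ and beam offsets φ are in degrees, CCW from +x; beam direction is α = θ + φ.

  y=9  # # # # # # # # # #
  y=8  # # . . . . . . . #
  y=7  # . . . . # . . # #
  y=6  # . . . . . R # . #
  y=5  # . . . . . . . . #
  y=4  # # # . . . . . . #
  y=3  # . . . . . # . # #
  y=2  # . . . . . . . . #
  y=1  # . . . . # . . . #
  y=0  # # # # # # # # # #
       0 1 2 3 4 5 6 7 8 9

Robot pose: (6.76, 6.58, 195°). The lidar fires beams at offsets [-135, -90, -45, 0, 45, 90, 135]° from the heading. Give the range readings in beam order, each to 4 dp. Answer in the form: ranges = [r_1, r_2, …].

beam 1: φ=-135°, α=60°
  direction (0.5000, 0.8660); cell (6,6); t to first gridline: x 0.4800, y 0.4850 (then +2.0000 / +1.1547)
    (7,6) via x @ 0.4800  # hit
  → r_1 = 0.4800
beam 2: φ=-90°, α=105°
  direction (-0.2588, 0.9659); cell (6,6); t to first gridline: x 2.9364, y 0.4348 (then +3.8637 / +1.0353)
    (6,7) via y @ 0.4348
    (6,8) via y @ 1.4701
    (6,9) via y @ 2.5054  # hit
  → r_2 = 2.5054
beam 3: φ=-45°, α=150°
  direction (-0.8660, 0.5000); cell (6,6); t to first gridline: x 0.8776, y 0.8400 (then +1.1547 / +2.0000)
    (6,7) via y @ 0.8400
    (5,7) via x @ 0.8776  # hit
  → r_3 = 0.8776
beam 4: φ=0°, α=195°
  direction (-0.9659, -0.2588); cell (6,6); t to first gridline: x 0.7868, y 2.2409 (then +1.0353 / +3.8637)
    (5,6) via x @ 0.7868
    (4,6) via x @ 1.8221
    (4,5) via y @ 2.2409
    (3,5) via x @ 2.8574
    (2,5) via x @ 3.8926
    (1,5) via x @ 4.9279
    (0,5) via x @ 5.9632  # hit
  → r_4 = 5.9632
beam 5: φ=45°, α=240°
  direction (-0.5000, -0.8660); cell (6,6); t to first gridline: x 1.5200, y 0.6697 (then +2.0000 / +1.1547)
    (6,5) via y @ 0.6697
    (5,5) via x @ 1.5200
    (5,4) via y @ 1.8244
    (5,3) via y @ 2.9791
    (4,3) via x @ 3.5200
    (4,2) via y @ 4.1338
    (4,1) via y @ 5.2885
    (3,1) via x @ 5.5200
    (3,0) via y @ 6.4432  # hit
  → r_5 = 6.4432
beam 6: φ=90°, α=285°
  direction (0.2588, -0.9659); cell (6,6); t to first gridline: x 0.9273, y 0.6005 (then +3.8637 / +1.0353)
    (6,5) via y @ 0.6005
    (7,5) via x @ 0.9273
    (7,4) via y @ 1.6357
    (7,3) via y @ 2.6710
    (7,2) via y @ 3.7063
    (7,1) via y @ 4.7416
    (8,1) via x @ 4.7910
    (8,0) via y @ 5.7768  # hit
  → r_6 = 5.7768
beam 7: φ=135°, α=330°
  direction (0.8660, -0.5000); cell (6,6); t to first gridline: x 0.2771, y 1.1600 (then +1.1547 / +2.0000)
    (7,6) via x @ 0.2771  # hit
  → r_7 = 0.2771

ranges = [0.4800, 2.5054, 0.8776, 5.9632, 6.4432, 5.7768, 0.2771]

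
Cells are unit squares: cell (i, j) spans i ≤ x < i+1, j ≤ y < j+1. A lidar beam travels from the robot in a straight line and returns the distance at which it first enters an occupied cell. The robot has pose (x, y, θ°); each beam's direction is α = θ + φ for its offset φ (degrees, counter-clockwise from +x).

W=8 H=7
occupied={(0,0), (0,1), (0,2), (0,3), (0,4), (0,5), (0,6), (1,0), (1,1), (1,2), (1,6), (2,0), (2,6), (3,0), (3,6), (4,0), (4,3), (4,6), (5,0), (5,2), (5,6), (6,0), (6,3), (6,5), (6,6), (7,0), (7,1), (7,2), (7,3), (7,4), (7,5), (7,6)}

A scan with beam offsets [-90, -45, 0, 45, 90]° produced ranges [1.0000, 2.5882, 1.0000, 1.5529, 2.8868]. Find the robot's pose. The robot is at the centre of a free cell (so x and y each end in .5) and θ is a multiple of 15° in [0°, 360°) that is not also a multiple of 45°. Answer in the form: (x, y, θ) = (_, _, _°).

(x, y, θ) = (4.5, 1.5, 60°)

The pose lattice has 24·16 = 384 candidates. Test each by forward raycasting.
  (5.5, 4.5, 255°): beam 1 = 4.6587 ≠ 1.0000 ✗
  (4.5, 2.5, 300°): beam 1 = 2.8868 ≠ 1.0000 ✗
  (5.5, 1.5, 330°): beam 1 = 0.5774 ≠ 1.0000 ✗
  (5.5, 3.5, 240°): beam 1 = 0.5774 ≠ 1.0000 ✗
  …
  (4.5, 1.5, 60°): r_1=1.0000, r_2=2.5882, r_3=1.0000, r_4=1.5529, r_5=2.8868 — all match ✓
Unique over the lattice → pose = (4.5, 1.5, 60°).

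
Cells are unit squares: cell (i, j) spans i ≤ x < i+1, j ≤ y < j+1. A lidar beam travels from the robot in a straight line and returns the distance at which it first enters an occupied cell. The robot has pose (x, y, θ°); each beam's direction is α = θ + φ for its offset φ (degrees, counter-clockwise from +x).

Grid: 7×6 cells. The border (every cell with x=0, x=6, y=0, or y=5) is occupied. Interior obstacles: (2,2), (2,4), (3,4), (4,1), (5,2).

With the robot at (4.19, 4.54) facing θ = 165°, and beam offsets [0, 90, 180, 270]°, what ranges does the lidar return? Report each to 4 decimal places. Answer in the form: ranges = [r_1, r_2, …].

beam 1: φ=0°, α=165°
  direction (-0.9659, 0.2588); cell (4,4); t to first gridline: x 0.1967, y 1.7773 (then +1.0353 / +3.8637)
    (3,4) via x @ 0.1967  # hit
  → r_1 = 0.1967
beam 2: φ=90°, α=255°
  direction (-0.2588, -0.9659); cell (4,4); t to first gridline: x 0.7341, y 0.5590 (then +3.8637 / +1.0353)
    (4,3) via y @ 0.5590
    (3,3) via x @ 0.7341
    (3,2) via y @ 1.5943
    (3,1) via y @ 2.6296
    (3,0) via y @ 3.6649  # hit
  → r_2 = 3.6649
beam 3: φ=180°, α=345°
  direction (0.9659, -0.2588); cell (4,4); t to first gridline: x 0.8386, y 2.0864 (then +1.0353 / +3.8637)
    (5,4) via x @ 0.8386
    (6,4) via x @ 1.8738  # hit
  → r_3 = 1.8738
beam 4: φ=270°, α=75°
  direction (0.2588, 0.9659); cell (4,4); t to first gridline: x 3.1296, y 0.4762 (then +3.8637 / +1.0353)
    (4,5) via y @ 0.4762  # hit
  → r_4 = 0.4762

ranges = [0.1967, 3.6649, 1.8738, 0.4762]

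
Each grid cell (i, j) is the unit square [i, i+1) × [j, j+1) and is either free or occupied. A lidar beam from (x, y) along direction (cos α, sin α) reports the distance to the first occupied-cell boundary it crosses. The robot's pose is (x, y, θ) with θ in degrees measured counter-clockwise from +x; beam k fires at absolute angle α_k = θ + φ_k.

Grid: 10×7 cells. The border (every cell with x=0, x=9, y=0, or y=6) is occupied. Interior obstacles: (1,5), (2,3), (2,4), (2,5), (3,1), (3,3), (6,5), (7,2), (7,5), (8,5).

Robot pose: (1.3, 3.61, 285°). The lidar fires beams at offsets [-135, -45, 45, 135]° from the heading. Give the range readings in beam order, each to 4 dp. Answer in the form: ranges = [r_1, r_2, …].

ranges = [0.3464, 0.6000, 0.8083, 1.4000]

beam 1: φ=-135°, α=150°
  cosα=-0.8660 sinα=0.5000 | (1,3) | tMaxX 0.3464 tMaxY 0.7800 | tΔX 1.1547 tΔY 2.0000
    t=0.3464 [x] (0,3) — stop
  → r_1 = 0.3464
beam 2: φ=-45°, α=240°
  cosα=-0.5000 sinα=-0.8660 | (1,3) | tMaxX 0.6000 tMaxY 0.7044 | tΔX 2.0000 tΔY 1.1547
    t=0.6000 [x] (0,3) — stop
  → r_2 = 0.6000
beam 3: φ=45°, α=330°
  cosα=0.8660 sinα=-0.5000 | (1,3) | tMaxX 0.8083 tMaxY 1.2200 | tΔX 1.1547 tΔY 2.0000
    t=0.8083 [x] (2,3) — stop
  → r_3 = 0.8083
beam 4: φ=135°, α=60°
  cosα=0.5000 sinα=0.8660 | (1,3) | tMaxX 1.4000 tMaxY 0.4503 | tΔX 2.0000 tΔY 1.1547
    t=0.4503 [y] (1,4)
    t=1.4000 [x] (2,4) — stop
  → r_4 = 1.4000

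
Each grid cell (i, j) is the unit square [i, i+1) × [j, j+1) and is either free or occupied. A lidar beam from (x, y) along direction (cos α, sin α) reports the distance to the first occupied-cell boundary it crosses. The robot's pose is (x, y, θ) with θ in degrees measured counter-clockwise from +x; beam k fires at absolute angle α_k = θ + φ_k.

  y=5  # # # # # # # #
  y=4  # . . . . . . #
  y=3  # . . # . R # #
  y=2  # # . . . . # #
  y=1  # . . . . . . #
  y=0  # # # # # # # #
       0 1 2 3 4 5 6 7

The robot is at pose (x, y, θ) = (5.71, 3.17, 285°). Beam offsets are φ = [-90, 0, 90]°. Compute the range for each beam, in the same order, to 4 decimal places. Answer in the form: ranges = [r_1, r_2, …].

ranges = [3.8409, 1.1205, 0.3002]

beam 1: φ=-90°, α=195°
  direction (-0.9659, -0.2588); cell (5,3); t to first gridline: x 0.7350, y 0.6568 (then +1.0353 / +3.8637)
    (5,2) via y @ 0.6568
    (4,2) via x @ 0.7350
    (3,2) via x @ 1.7703
    (2,2) via x @ 2.8056
    (1,2) via x @ 3.8409  # hit
  → r_1 = 3.8409
beam 2: φ=0°, α=285°
  direction (0.2588, -0.9659); cell (5,3); t to first gridline: x 1.1205, y 0.1760 (then +3.8637 / +1.0353)
    (5,2) via y @ 0.1760
    (6,2) via x @ 1.1205  # hit
  → r_2 = 1.1205
beam 3: φ=90°, α=15°
  direction (0.9659, 0.2588); cell (5,3); t to first gridline: x 0.3002, y 3.2069 (then +1.0353 / +3.8637)
    (6,3) via x @ 0.3002  # hit
  → r_3 = 0.3002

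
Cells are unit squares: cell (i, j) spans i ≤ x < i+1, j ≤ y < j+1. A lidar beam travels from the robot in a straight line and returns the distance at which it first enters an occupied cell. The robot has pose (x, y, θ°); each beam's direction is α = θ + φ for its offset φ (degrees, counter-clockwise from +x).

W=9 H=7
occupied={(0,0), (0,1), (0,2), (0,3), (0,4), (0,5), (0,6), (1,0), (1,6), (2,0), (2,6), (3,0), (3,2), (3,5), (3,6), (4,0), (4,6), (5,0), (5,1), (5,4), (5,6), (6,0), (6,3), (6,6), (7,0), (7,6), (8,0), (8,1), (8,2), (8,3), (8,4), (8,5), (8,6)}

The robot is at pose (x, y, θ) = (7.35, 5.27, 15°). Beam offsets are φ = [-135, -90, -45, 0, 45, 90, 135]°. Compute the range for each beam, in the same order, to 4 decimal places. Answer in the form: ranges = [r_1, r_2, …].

beam 1: φ=-135°, α=240°
  cosα=-0.5000 sinα=-0.8660 | (7,5) | tMaxX 0.7000 tMaxY 0.3118 | tΔX 2.0000 tΔY 1.1547
    t=0.3118 [y] (7,4)
    t=0.7000 [x] (6,4)
    t=1.4665 [y] (6,3) — stop
  → r_1 = 1.4665
beam 2: φ=-90°, α=285°
  cosα=0.2588 sinα=-0.9659 | (7,5) | tMaxX 2.5114 tMaxY 0.2795 | tΔX 3.8637 tΔY 1.0353
    t=0.2795 [y] (7,4)
    t=1.3148 [y] (7,3)
    t=2.3501 [y] (7,2)
    t=2.5114 [x] (8,2) — stop
  → r_2 = 2.5114
beam 3: φ=-45°, α=330°
  cosα=0.8660 sinα=-0.5000 | (7,5) | tMaxX 0.7506 tMaxY 0.5400 | tΔX 1.1547 tΔY 2.0000
    t=0.5400 [y] (7,4)
    t=0.7506 [x] (8,4) — stop
  → r_3 = 0.7506
beam 4: φ=0°, α=15°
  cosα=0.9659 sinα=0.2588 | (7,5) | tMaxX 0.6729 tMaxY 2.8205 | tΔX 1.0353 tΔY 3.8637
    t=0.6729 [x] (8,5) — stop
  → r_4 = 0.6729
beam 5: φ=45°, α=60°
  cosα=0.5000 sinα=0.8660 | (7,5) | tMaxX 1.3000 tMaxY 0.8429 | tΔX 2.0000 tΔY 1.1547
    t=0.8429 [y] (7,6) — stop
  → r_5 = 0.8429
beam 6: φ=90°, α=105°
  cosα=-0.2588 sinα=0.9659 | (7,5) | tMaxX 1.3523 tMaxY 0.7558 | tΔX 3.8637 tΔY 1.0353
    t=0.7558 [y] (7,6) — stop
  → r_6 = 0.7558
beam 7: φ=135°, α=150°
  cosα=-0.8660 sinα=0.5000 | (7,5) | tMaxX 0.4041 tMaxY 1.4600 | tΔX 1.1547 tΔY 2.0000
    t=0.4041 [x] (6,5)
    t=1.4600 [y] (6,6) — stop
  → r_7 = 1.4600

ranges = [1.4665, 2.5114, 0.7506, 0.6729, 0.8429, 0.7558, 1.4600]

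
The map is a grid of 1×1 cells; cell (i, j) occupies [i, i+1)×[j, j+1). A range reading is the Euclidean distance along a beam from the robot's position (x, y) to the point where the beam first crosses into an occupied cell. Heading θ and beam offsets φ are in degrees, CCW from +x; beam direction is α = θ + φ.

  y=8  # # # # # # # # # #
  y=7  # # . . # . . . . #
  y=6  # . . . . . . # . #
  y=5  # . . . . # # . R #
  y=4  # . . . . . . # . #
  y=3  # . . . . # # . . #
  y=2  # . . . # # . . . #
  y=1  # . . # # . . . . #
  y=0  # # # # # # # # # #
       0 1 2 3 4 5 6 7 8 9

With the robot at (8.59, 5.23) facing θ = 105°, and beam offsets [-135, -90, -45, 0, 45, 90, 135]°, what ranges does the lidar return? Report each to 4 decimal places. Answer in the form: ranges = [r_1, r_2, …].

beam 1: φ=-135°, α=330°
  dir = (cos 330°, sin 330°) = (0.8660, -0.5000); from cell (8,5)
  next x-line at t=0.4734, next y-line at t=0.4600; Δt_x=1.1547, Δt_y=2.0000
    y: enter (8,4) at t=0.4600
    x: enter (9,4) at t=0.4734 ← occupied
  → r_1 = 0.4734
beam 2: φ=-90°, α=15°
  dir = (cos 15°, sin 15°) = (0.9659, 0.2588); from cell (8,5)
  next x-line at t=0.4245, next y-line at t=2.9751; Δt_x=1.0353, Δt_y=3.8637
    x: enter (9,5) at t=0.4245 ← occupied
  → r_2 = 0.4245
beam 3: φ=-45°, α=60°
  dir = (cos 60°, sin 60°) = (0.5000, 0.8660); from cell (8,5)
  next x-line at t=0.8200, next y-line at t=0.8891; Δt_x=2.0000, Δt_y=1.1547
    x: enter (9,5) at t=0.8200 ← occupied
  → r_3 = 0.8200
beam 4: φ=0°, α=105°
  dir = (cos 105°, sin 105°) = (-0.2588, 0.9659); from cell (8,5)
  next x-line at t=2.2796, next y-line at t=0.7972; Δt_x=3.8637, Δt_y=1.0353
    y: enter (8,6) at t=0.7972
    y: enter (8,7) at t=1.8324
    x: enter (7,7) at t=2.2796
    y: enter (7,8) at t=2.8677 ← occupied
  → r_4 = 2.8677
beam 5: φ=45°, α=150°
  dir = (cos 150°, sin 150°) = (-0.8660, 0.5000); from cell (8,5)
  next x-line at t=0.6813, next y-line at t=1.5400; Δt_x=1.1547, Δt_y=2.0000
    x: enter (7,5) at t=0.6813
    y: enter (7,6) at t=1.5400 ← occupied
  → r_5 = 1.5400
beam 6: φ=90°, α=195°
  dir = (cos 195°, sin 195°) = (-0.9659, -0.2588); from cell (8,5)
  next x-line at t=0.6108, next y-line at t=0.8887; Δt_x=1.0353, Δt_y=3.8637
    x: enter (7,5) at t=0.6108
    y: enter (7,4) at t=0.8887 ← occupied
  → r_6 = 0.8887
beam 7: φ=135°, α=240°
  dir = (cos 240°, sin 240°) = (-0.5000, -0.8660); from cell (8,5)
  next x-line at t=1.1800, next y-line at t=0.2656; Δt_x=2.0000, Δt_y=1.1547
    y: enter (8,4) at t=0.2656
    x: enter (7,4) at t=1.1800 ← occupied
  → r_7 = 1.1800

ranges = [0.4734, 0.4245, 0.8200, 2.8677, 1.5400, 0.8887, 1.1800]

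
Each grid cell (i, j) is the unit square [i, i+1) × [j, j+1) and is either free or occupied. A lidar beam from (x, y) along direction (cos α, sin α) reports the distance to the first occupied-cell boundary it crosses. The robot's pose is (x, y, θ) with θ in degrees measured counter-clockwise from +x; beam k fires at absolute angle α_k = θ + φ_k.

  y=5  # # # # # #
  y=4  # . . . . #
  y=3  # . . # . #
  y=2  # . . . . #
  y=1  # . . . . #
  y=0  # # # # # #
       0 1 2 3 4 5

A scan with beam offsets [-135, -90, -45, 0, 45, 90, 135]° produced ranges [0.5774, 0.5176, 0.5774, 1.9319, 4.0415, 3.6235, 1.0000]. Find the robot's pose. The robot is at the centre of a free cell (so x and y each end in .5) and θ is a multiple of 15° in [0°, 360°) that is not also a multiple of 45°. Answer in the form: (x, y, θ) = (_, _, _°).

The pose lattice has 15·16 = 240 candidates. Test each by forward raycasting.
  (1.5, 2.5, 120°): beam 1 = 3.6235 ≠ 0.5774 ✗
  (1.5, 1.5, 120°): beam 1 = 1.9319 ≠ 0.5774 ✗
  (3.5, 4.5, 210°): beam 1 = 0.5176 ≠ 0.5774 ✗
  (1.5, 3.5, 15°): beam 1 = 1.0000 ≠ 0.5774 ✗
  …
  (1.5, 1.5, 345°): r_1=0.5774, r_2=0.5176, r_3=0.5774, r_4=1.9319, r_5=4.0415, r_6=3.6235, r_7=1.0000 — all match ✓
No second candidate reproduces the full scan.

(x, y, θ) = (1.5, 1.5, 345°)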